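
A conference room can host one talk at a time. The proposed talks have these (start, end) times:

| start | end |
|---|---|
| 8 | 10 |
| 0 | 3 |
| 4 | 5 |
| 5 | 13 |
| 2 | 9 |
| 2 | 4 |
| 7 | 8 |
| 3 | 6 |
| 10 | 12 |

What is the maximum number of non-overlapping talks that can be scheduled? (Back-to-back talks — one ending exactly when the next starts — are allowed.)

5

Greedy by earliest finish: after sorting by end time, pick each interval compatible with the last pick.
By end time: (0,3), (2,4), (4,5), (3,6), (7,8), (2,9), (8,10), (10,12), (5,13).
Pick (0,3); next start ≥ 3 → (4,5); next start ≥ 5 → (7,8); next start ≥ 8 → (8,10); next start ≥ 10 → (10,12).
Selected 5 talks.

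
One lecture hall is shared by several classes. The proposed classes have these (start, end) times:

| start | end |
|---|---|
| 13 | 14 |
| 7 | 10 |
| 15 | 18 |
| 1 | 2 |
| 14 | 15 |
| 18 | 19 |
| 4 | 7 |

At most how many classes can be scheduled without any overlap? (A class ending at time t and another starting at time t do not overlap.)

By end time: (1,2), (4,7), (7,10), (13,14), (14,15), (15,18), (18,19).
Pick (1,2); next start ≥ 2 → (4,7); next start ≥ 7 → (7,10); next start ≥ 10 → (13,14); next start ≥ 14 → (14,15); next start ≥ 15 → (15,18); next start ≥ 18 → (18,19).
Selected 7 classes.

7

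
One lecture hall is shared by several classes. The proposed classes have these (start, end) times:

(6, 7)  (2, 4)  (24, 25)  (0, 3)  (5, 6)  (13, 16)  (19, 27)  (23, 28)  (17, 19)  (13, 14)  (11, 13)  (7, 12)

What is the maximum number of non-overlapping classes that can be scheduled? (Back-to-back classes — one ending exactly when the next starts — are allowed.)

7

Sort by end time and greedily take each interval whose start is ≥ the last chosen end.
Sorted by end: (0,3)  (2,4)  (5,6)  (6,7)  (7,12)  (11,13)  (13,14)  (13,16)  (17,19)  (24,25)  (19,27)  (23,28)
take (0,3); skip (2,4); take (5,6); take (6,7); take (7,12); take (13,14); take (17,19); take (24,25); skip (23,28).
Selected 7 classes.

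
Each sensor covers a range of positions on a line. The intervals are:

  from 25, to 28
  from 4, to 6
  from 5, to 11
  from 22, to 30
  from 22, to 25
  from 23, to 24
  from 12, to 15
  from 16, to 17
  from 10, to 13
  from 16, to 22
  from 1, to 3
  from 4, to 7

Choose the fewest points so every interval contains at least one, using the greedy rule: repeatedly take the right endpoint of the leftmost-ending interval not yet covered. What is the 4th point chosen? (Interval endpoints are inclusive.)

Process intervals by earliest right end; each time one isn't hit yet, stab at its right endpoint.
Sorted: [1,3] [4,6] [4,7] [5,11] [10,13] [12,15] [16,17] [16,22] [23,24] [22,25] [25,28] [22,30]
{[1,3]} hit by 3; {[4,6],[4,7],[5,11]} hit by 6; {[10,13],[12,15]} hit by 13; {[16,17],[16,22]} hit by 17; {[23,24],[22,25]} hit by 24; {[25,28],[22,30]} hit by 28.
Points: 3, 6, 13, 17, 24, 28 (6 total).

17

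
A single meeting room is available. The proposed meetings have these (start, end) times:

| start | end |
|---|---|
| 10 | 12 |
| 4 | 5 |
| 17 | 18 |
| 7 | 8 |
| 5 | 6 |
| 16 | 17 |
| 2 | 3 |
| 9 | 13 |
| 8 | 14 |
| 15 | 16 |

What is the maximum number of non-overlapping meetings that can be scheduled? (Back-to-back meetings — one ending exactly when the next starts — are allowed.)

8

Greedy by earliest finish: after sorting by end time, pick each interval compatible with the last pick.
Sorted by end: (2,3)  (4,5)  (5,6)  (7,8)  (10,12)  (9,13)  (8,14)  (15,16)  (16,17)  (17,18)
take (2,3); take (4,5); take (5,6); take (7,8); take (10,12); take (15,16); take (16,17); take (17,18).
Selected 8 meetings.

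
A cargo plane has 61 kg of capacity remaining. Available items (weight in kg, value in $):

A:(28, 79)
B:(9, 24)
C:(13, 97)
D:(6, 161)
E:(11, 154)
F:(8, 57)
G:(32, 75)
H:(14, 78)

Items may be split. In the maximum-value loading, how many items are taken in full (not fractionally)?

Sort by value per unit weight and fill in that order.
Order: D (161/6=26.83) > E (154/11=14.00) > C (97/13=7.46) > F (57/8=7.12) > H (78/14=5.57) > A (79/28=2.82) > B (24/9=2.67) > G (75/32=2.34)
Fill: take D (6 @ 161) → take E (11 @ 154) → take C (13 @ 97) → take F (8 @ 57) → take H (14 @ 78) → take 9/28 of A → 25.39; 61/61 used.
5 item(s) taken whole; one partial (take 9/28 of A).

5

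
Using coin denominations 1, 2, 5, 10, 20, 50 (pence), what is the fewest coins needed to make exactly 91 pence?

Greedy: take as many of the largest coin as possible, then repeat with the remainder.
91 − 1×50→41 − 2×20→1 − 1×1→0
Total coins = 1 + 2 + 1 = 4

4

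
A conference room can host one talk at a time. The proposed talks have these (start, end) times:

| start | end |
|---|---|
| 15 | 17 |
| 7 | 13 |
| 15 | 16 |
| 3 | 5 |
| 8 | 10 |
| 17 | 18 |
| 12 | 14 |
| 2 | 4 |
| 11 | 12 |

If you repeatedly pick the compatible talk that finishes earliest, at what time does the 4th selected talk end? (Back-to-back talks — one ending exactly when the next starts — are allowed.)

14

Sorted by end: (2,4)  (3,5)  (8,10)  (11,12)  (7,13)  (12,14)  (15,16)  (15,17)  (17,18)
take (2,4); take (8,10); take (11,12); skip (7,13); take (12,14); take (15,16); skip (15,17); take (17,18).
Selected: (2,4) (8,10) (11,12) (12,14) (15,16) (17,18)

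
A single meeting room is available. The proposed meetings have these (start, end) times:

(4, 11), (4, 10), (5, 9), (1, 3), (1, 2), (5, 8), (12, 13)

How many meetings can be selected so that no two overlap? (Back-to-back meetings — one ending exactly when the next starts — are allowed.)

3

Sort by end time and greedily take each interval whose start is ≥ the last chosen end.
By end time: (1,2), (1,3), (5,8), (5,9), (4,10), (4,11), (12,13).
Pick (1,2); next start ≥ 2 → (5,8); next start ≥ 8 → (12,13).
Selected 3 meetings.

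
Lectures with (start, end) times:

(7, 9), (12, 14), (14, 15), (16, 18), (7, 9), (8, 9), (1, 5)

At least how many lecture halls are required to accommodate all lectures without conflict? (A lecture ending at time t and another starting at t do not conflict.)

3

starts: [1, 7, 7, 8, 12, 14, 16]
ends:   [5, 9, 9, 9, 14, 15, 18]
s1→1 e5→0 s7→1 s7→2 s8→3  — peak 3.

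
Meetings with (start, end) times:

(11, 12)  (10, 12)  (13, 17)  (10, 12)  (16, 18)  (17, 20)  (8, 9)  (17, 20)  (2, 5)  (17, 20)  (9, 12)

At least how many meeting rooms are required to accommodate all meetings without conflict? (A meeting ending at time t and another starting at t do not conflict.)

The answer is the maximum number of intervals overlapping at any instant.
Events (time:±→running): 2:+→1 5:-→0 8:+→1 9:-→0 9:+→1 10:+→2 10:+→3 11:+→4 … peak 4.

4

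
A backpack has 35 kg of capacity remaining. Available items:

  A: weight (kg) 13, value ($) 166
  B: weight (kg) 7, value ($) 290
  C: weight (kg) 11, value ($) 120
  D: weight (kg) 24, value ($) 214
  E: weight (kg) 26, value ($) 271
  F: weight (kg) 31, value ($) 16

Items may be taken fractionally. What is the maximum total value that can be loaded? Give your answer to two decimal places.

617.69

Sort by value per unit weight and fill in that order.
Order: B (290/7=41.43) > A (166/13=12.77) > C (120/11=10.91) > E (271/26=10.42) > D (214/24=8.92) > F (16/31=0.52)
Fill: take B (7 @ 290) → take A (13 @ 166) → take C (11 @ 120) → take 4/26 of E → 41.69; 35/35 used.
Total value = 617.69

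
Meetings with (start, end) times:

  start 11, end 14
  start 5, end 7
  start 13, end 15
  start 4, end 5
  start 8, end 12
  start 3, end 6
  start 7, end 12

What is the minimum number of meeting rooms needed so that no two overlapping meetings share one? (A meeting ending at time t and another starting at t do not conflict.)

starts: [3, 4, 5, 7, 8, 11, 13]
ends:   [5, 6, 7, 12, 12, 14, 15]
s3→1 s4→2 e5→1 s5→2 e6→1 e7→0 s7→1 s8→2 s11→3  — peak 3.

3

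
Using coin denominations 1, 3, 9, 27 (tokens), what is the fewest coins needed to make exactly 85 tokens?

5

85 − 3×27→4 − 1×3→1 − 1×1→0
Total coins = 3 + 1 + 1 = 5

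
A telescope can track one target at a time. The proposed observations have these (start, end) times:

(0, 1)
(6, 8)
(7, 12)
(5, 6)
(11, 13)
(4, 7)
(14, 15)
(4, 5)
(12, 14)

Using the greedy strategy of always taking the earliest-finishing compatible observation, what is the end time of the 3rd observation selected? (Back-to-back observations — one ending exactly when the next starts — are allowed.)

Greedy by earliest finish: after sorting by end time, pick each interval compatible with the last pick.
Sorted by end: (0,1)  (4,5)  (5,6)  (4,7)  (6,8)  (7,12)  (11,13)  (12,14)  (14,15)
take (0,1); take (4,5); take (5,6); take (6,8); skip (7,12); take (11,13); skip (12,14); take (14,15).
Selected: (0,1) (4,5) (5,6) (6,8) (11,13) (14,15)

6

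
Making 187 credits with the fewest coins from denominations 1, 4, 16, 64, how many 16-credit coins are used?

Use the largest denomination that fits, subtract, and repeat.
187 = 2×64 + 3×16 + 2×4 + 3×1
Count of 16: 3

3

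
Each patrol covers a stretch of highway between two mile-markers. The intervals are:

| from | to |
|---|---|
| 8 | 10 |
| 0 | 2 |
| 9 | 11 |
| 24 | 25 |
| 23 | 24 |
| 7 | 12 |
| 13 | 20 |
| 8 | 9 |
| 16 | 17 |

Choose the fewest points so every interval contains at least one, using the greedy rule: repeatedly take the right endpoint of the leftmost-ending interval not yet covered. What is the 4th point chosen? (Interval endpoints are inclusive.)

24

Sort by right endpoint; whenever an interval is uncovered, place a point at its right end.
By right end: [0,2]  [8,9]  [8,10]  [9,11]  [7,12]  [16,17]  [13,20]  [23,24]  [24,25]
[0,2] uncovered → point at 2; [8,9] uncovered → point at 9; [16,17] uncovered → point at 17; [23,24] uncovered → point at 24.
Points: 2, 9, 17, 24 (4 total).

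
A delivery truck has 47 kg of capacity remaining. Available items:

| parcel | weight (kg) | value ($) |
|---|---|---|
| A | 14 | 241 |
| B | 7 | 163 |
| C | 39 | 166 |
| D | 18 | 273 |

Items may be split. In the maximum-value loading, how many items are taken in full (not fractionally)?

3

Ratios (sorted): B 23.29, A 17.21, D 15.17, C 4.26
take B (7 @ 163); take A (14 @ 241); take D (18 @ 273); take 8/39 of C → 34.05. Capacity used 47/47.
3 item(s) taken whole; one partial (take 8/39 of C).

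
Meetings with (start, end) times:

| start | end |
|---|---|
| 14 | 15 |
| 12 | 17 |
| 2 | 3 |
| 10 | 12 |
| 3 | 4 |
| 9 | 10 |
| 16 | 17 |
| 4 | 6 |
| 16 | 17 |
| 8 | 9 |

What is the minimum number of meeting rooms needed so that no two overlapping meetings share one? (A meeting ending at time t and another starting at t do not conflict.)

starts: [2, 3, 4, 8, 9, 10, 12, 14, 16, 16]
ends:   [3, 4, 6, 9, 10, 12, 15, 17, 17, 17]
s2→1 e3→0 s3→1 e4→0 s4→1 e6→0 s8→1 e9→0 s9→1 e10→0 s10→1 e12→0 s12→1 s14→2 e15→1 s16→2 s16→3  — peak 3.

3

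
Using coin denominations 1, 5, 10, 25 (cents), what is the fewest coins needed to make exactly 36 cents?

Greedy: take as many of the largest coin as possible, then repeat with the remainder.
36 − 1×25→11 − 1×10→1 − 1×1→0
Total coins = 1 + 1 + 1 = 3

3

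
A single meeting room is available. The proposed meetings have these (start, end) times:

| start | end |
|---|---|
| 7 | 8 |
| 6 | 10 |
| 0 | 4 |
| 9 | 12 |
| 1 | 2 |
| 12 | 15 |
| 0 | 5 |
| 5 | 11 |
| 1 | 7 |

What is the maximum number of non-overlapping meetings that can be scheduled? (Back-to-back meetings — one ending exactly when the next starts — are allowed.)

4

By end time: (1,2), (0,4), (0,5), (1,7), (7,8), (6,10), (5,11), (9,12), (12,15).
Pick (1,2); next start ≥ 2 → (7,8); next start ≥ 8 → (9,12); next start ≥ 12 → (12,15).
Selected 4 meetings.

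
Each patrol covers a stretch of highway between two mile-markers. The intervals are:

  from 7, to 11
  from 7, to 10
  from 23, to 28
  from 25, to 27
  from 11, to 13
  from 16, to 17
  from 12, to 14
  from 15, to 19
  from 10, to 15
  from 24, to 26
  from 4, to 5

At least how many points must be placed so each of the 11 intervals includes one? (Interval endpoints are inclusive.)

Sort by right endpoint; whenever an interval is uncovered, place a point at its right end.
Sorted: [4,5] [7,10] [7,11] [11,13] [12,14] [10,15] [16,17] [15,19] [24,26] [25,27] [23,28]
{[4,5]} hit by 5; {[7,10],[7,11]} hit by 10; {[11,13],[12,14],[10,15]} hit by 13; {[16,17],[15,19]} hit by 17; {[24,26],[25,27],[23,28]} hit by 26.
Points: 5, 10, 13, 17, 26 (5 total).

5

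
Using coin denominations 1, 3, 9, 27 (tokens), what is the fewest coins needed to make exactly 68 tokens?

Greedy: take as many of the largest coin as possible, then repeat with the remainder.
68 − 2×27→14 − 1×9→5 − 1×3→2 − 2×1→0
Total coins = 2 + 1 + 1 + 2 = 6

6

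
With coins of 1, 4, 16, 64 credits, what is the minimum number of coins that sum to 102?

6

102 = 1×64 + 2×16 + 1×4 + 2×1
Total coins = 1 + 2 + 1 + 2 = 6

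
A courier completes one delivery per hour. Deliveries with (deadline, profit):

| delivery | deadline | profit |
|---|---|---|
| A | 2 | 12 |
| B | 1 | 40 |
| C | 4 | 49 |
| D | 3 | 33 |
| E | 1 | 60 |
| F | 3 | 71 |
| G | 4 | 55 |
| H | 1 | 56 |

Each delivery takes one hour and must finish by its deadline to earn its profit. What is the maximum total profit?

235

Sort by profit descending; place each in the latest free slot ≤ its deadline.
By profit: F(d3,71), E(d1,60), H(d1,56), G(d4,55), C(d4,49), B(d1,40), D(d3,33), A(d2,12)
F→slot 3; E→slot 1; H skipped; G→slot 4; C→slot 2; B skipped; D skipped; A skipped.
Profit = 60 + 49 + 71 + 55 = 235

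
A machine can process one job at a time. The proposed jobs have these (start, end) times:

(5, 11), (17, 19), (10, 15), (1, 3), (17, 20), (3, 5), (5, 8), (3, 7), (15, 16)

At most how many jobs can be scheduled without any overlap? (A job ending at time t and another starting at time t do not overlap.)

6

Order by finish time; keep every interval that doesn't clash with the previous kept one.
By end time: (1,3), (3,5), (3,7), (5,8), (5,11), (10,15), (15,16), (17,19), (17,20).
Pick (1,3); next start ≥ 3 → (3,5); next start ≥ 5 → (5,8); next start ≥ 8 → (10,15); next start ≥ 15 → (15,16); next start ≥ 16 → (17,19).
Selected 6 jobs.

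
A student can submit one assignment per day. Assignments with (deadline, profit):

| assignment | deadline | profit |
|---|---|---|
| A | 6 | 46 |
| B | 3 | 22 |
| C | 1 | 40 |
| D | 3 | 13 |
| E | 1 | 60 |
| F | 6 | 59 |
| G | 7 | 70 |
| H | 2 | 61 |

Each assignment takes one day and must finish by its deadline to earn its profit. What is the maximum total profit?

Take jobs in profit order; each goes to the latest open slot no later than its deadline.
By profit: G(d7,70), H(d2,61), E(d1,60), F(d6,59), A(d6,46), C(d1,40), B(d3,22), D(d3,13)
G→slot 7; H→slot 2; E→slot 1; F→slot 6; A→slot 5; C skipped; B→slot 3; D skipped.
Profit = 60 + 61 + 22 + 46 + 59 + 70 = 318

318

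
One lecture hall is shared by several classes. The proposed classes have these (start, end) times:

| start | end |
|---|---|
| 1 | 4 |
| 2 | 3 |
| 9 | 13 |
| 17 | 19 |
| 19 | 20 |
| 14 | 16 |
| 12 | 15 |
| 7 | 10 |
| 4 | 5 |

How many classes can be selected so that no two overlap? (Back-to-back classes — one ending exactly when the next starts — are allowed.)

6

Sorted by end: (2,3)  (1,4)  (4,5)  (7,10)  (9,13)  (12,15)  (14,16)  (17,19)  (19,20)
take (2,3); take (4,5); take (7,10); take (12,15); take (17,19); take (19,20).
Selected 6 classes.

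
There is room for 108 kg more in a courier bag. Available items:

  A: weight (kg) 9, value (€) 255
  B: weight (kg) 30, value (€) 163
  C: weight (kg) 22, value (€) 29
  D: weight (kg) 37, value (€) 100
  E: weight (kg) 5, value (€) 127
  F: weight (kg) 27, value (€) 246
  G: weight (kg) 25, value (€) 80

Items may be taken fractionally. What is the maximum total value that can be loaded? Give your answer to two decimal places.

903.43

Sort by value per unit weight and fill in that order.
Order: A (255/9=28.33) > E (127/5=25.40) > F (246/27=9.11) > B (163/30=5.43) > G (80/25=3.20) > D (100/37=2.70) > C (29/22=1.32)
Fill: take A (9 @ 255) → take E (5 @ 127) → take F (27 @ 246) → take B (30 @ 163) → take G (25 @ 80) → take 12/37 of D → 32.43; 108/108 used.
Total value = 903.43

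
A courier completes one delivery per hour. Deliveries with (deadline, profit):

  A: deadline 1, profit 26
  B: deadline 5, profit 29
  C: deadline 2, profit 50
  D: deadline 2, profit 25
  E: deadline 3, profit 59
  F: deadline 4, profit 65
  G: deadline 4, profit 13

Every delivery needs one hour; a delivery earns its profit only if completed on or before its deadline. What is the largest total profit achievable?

229

Sort by profit descending; place each in the latest free slot ≤ its deadline.
By profit: F(d4,65), E(d3,59), C(d2,50), B(d5,29), A(d1,26), D(d2,25), G(d4,13)
F→slot 4; E→slot 3; C→slot 2; B→slot 5; A→slot 1; D skipped; G skipped.
Profit = 26 + 50 + 59 + 65 + 29 = 229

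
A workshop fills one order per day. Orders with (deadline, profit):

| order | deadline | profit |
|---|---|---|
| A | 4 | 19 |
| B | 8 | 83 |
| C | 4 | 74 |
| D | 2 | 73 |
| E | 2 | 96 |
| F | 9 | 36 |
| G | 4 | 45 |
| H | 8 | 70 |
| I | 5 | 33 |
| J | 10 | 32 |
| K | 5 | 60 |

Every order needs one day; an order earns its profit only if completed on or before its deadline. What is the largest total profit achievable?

569

Sort by profit descending; place each in the latest free slot ≤ its deadline.
Profit order: E=96 B=83 C=74 D=73 H=70 K=60 G=45 F=36 I=33 J=32 A=19
Assign: E→slot 2, B→slot 8, C→slot 4, D→slot 1, H→slot 7, K→slot 5, G→slot 3, F→slot 9, I skipped, J→slot 10, A skipped.
Slots: [1:D] [2:E] [3:G] [4:C] [5:K] [7:H] [8:B] [9:F] [10:J]
Profit = 73 + 96 + 45 + 74 + 60 + 70 + 83 + 36 + 32 = 569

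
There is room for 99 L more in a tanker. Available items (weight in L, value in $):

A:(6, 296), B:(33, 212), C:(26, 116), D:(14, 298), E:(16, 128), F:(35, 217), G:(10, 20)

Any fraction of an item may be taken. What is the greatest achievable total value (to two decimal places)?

Ratios (sorted): A 49.33, D 21.29, E 8.00, B 6.42, F 6.20, C 4.46, G 2.00
take A (6 @ 296); take D (14 @ 298); take E (16 @ 128); take B (33 @ 212); take 30/35 of F → 186.00. Capacity used 99/99.
Total value = 1120.00

1120.00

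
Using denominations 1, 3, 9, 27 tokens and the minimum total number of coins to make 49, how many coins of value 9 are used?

49 − 1×27→22 − 2×9→4 − 1×3→1 − 1×1→0
Count of 9: 2

2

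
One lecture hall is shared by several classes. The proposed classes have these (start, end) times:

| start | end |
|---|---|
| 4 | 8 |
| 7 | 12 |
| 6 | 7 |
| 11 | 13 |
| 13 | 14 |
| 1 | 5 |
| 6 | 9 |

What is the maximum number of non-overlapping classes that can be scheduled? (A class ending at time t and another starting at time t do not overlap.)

Order by finish time; keep every interval that doesn't clash with the previous kept one.
By end time: (1,5), (6,7), (4,8), (6,9), (7,12), (11,13), (13,14).
Pick (1,5); next start ≥ 5 → (6,7); next start ≥ 7 → (7,12); next start ≥ 12 → (13,14).
Selected 4 classes.

4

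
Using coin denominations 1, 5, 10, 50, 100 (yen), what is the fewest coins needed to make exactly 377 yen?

377 = 3×100 + 1×50 + 2×10 + 1×5 + 2×1
Total coins = 3 + 1 + 2 + 1 + 2 = 9

9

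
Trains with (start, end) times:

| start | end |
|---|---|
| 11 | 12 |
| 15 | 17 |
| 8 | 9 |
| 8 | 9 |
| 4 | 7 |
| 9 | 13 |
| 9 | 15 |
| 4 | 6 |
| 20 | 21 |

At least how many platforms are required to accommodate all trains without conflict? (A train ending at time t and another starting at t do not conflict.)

Events (time:±→running): 4:+→1 4:+→2 6:-→1 7:-→0 8:+→1 8:+→2 9:-→1 9:-→0 9:+→1 9:+→2 11:+→3 … peak 3.

3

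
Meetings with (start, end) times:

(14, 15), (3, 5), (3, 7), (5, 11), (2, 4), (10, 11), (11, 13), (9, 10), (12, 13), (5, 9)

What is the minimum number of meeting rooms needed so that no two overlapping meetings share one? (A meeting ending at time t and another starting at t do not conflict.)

3

The answer is the maximum number of intervals overlapping at any instant.
starts: [2, 3, 3, 5, 5, 9, 10, 11, 12, 14]
ends:   [4, 5, 7, 9, 10, 11, 11, 13, 13, 15]
s2→1 s3→2 s3→3  — peak 3.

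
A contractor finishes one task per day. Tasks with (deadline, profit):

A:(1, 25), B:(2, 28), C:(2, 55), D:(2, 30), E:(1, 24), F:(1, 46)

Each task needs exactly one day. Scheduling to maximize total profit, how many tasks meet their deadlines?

2

Take jobs in profit order; each goes to the latest open slot no later than its deadline.
Profit order: C=55 F=46 D=30 B=28 A=25 E=24
Assign: C→slot 2, F→slot 1, D skipped, B skipped, A skipped, E skipped.
Slots: [1:F] [2:C]
2 of 6 scheduled.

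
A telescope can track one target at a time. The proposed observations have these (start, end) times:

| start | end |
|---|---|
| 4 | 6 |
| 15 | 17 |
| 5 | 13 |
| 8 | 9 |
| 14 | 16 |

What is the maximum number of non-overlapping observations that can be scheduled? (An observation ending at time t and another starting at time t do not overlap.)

By end time: (4,6), (8,9), (5,13), (14,16), (15,17).
Pick (4,6); next start ≥ 6 → (8,9); next start ≥ 9 → (14,16).
Selected 3 observations.

3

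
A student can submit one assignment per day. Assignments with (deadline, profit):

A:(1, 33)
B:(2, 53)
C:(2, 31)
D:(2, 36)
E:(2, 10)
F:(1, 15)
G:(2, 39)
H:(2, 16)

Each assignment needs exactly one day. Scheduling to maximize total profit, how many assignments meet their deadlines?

Profit order: B=53 G=39 D=36 A=33 C=31 H=16 F=15 E=10
Assign: B→slot 2, G→slot 1, D skipped, A skipped, C skipped, H skipped, F skipped, E skipped.
Slots: [1:G] [2:B]
2 of 8 scheduled.

2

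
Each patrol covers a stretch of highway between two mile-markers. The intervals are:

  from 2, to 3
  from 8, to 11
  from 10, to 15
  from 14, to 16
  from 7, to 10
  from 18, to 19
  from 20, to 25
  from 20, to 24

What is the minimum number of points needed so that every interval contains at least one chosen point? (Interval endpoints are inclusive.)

5

By right end: [2,3]  [7,10]  [8,11]  [10,15]  [14,16]  [18,19]  [20,24]  [20,25]
[2,3] uncovered → point at 3; [7,10] uncovered → point at 10; [14,16] uncovered → point at 16; [18,19] uncovered → point at 19; [20,24] uncovered → point at 24.
Points: 3, 10, 16, 19, 24 (5 total).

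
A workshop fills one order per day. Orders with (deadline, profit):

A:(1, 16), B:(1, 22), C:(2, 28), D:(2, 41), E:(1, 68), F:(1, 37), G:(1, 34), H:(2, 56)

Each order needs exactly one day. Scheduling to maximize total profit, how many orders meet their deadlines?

2

Take jobs in profit order; each goes to the latest open slot no later than its deadline.
Profit order: E=68 H=56 D=41 F=37 G=34 C=28 B=22 A=16
Assign: E→slot 1, H→slot 2, D skipped, F skipped, G skipped, C skipped, B skipped, A skipped.
Slots: [1:E] [2:H]
2 of 8 scheduled.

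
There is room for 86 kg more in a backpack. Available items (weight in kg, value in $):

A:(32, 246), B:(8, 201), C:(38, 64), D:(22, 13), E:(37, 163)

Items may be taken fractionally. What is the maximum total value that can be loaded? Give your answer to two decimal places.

Order: B (201/8=25.12) > A (246/32=7.69) > E (163/37=4.41) > C (64/38=1.68) > D (13/22=0.59)
Fill: take B (8 @ 201) → take A (32 @ 246) → take E (37 @ 163) → take 9/38 of C → 15.16; 86/86 used.
Total value = 625.16

625.16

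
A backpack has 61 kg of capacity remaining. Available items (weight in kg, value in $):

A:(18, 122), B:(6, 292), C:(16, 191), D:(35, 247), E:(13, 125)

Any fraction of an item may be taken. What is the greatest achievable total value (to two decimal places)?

791.49

Sort by value per unit weight and fill in that order.
Order: B (292/6=48.67) > C (191/16=11.94) > E (125/13=9.62) > D (247/35=7.06) > A (122/18=6.78)
Fill: take B (6 @ 292) → take C (16 @ 191) → take E (13 @ 125) → take 26/35 of D → 183.49; 61/61 used.
Total value = 791.49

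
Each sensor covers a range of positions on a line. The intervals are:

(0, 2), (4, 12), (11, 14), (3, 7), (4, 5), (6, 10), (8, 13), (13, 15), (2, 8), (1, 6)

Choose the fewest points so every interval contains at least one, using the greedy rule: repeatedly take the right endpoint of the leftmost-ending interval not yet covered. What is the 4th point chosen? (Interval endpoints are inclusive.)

14

Sorted: [0,2] [4,5] [1,6] [3,7] [2,8] [6,10] [4,12] [8,13] [11,14] [13,15]
{[0,2]} hit by 2; {[4,5],[1,6],[3,7],[2,8]} hit by 5; {[6,10],[4,12],[8,13]} hit by 10; {[11,14],[13,15]} hit by 14.
Points: 2, 5, 10, 14 (4 total).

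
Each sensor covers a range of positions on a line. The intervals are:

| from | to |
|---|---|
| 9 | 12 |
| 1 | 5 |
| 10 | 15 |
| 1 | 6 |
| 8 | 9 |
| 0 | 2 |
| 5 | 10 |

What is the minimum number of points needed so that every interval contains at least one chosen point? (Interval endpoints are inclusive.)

By right end: [0,2]  [1,5]  [1,6]  [8,9]  [5,10]  [9,12]  [10,15]
[0,2] uncovered → point at 2; [8,9] uncovered → point at 9; [10,15] uncovered → point at 15.
Points: 2, 9, 15 (3 total).

3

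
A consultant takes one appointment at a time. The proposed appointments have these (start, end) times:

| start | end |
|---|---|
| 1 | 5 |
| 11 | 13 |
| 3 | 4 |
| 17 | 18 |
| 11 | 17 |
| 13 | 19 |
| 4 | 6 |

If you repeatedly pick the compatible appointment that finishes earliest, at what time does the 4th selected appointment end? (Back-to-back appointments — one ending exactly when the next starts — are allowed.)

18

By end time: (3,4), (1,5), (4,6), (11,13), (11,17), (17,18), (13,19).
Pick (3,4); next start ≥ 4 → (4,6); next start ≥ 6 → (11,13); next start ≥ 13 → (17,18).
Selected: (3,4) (4,6) (11,13) (17,18)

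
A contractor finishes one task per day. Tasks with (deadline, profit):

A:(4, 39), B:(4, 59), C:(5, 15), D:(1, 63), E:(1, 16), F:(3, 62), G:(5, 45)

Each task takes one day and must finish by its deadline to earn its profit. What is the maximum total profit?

268

Profit order: D=63 F=62 B=59 G=45 A=39 E=16 C=15
Assign: D→slot 1, F→slot 3, B→slot 4, G→slot 5, A→slot 2, E skipped, C skipped.
Slots: [1:D] [2:A] [3:F] [4:B] [5:G]
Profit = 63 + 39 + 62 + 59 + 45 = 268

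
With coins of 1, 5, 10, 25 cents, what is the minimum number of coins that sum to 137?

8

137 − 5×25→12 − 1×10→2 − 2×1→0
Total coins = 5 + 1 + 2 = 8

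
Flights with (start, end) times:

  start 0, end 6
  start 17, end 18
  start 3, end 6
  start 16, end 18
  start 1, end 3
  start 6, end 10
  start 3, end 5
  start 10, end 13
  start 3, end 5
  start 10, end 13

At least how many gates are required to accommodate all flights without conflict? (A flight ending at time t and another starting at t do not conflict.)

Count concurrent intervals with a sweep; the peak is the room count.
starts: [0, 1, 3, 3, 3, 6, 10, 10, 16, 17]
ends:   [3, 5, 5, 6, 6, 10, 13, 13, 18, 18]
s0→1 s1→2 e3→1 s3→2 s3→3 s3→4  — peak 4.

4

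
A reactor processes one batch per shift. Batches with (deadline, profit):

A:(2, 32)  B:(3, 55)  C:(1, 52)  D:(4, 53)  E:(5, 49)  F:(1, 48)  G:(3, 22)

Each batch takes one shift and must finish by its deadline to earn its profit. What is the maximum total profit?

Take jobs in profit order; each goes to the latest open slot no later than its deadline.
By profit: B(d3,55), D(d4,53), C(d1,52), E(d5,49), F(d1,48), A(d2,32), G(d3,22)
B→slot 3; D→slot 4; C→slot 1; E→slot 5; F skipped; A→slot 2; G skipped.
Profit = 52 + 32 + 55 + 53 + 49 = 241

241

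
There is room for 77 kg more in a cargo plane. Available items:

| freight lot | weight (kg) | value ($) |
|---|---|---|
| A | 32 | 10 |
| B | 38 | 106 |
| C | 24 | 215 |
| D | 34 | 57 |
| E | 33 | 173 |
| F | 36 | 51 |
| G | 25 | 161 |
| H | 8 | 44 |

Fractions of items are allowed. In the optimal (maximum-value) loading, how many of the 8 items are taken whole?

3

Sort by value per unit weight and fill in that order.
Order: C (215/24=8.96) > G (161/25=6.44) > H (44/8=5.50) > E (173/33=5.24) > B (106/38=2.79) > D (57/34=1.68) > F (51/36=1.42) > A (10/32=0.31)
Fill: take C (24 @ 215) → take G (25 @ 161) → take H (8 @ 44) → take 20/33 of E → 104.85; 77/77 used.
3 item(s) taken whole; one partial (take 20/33 of E).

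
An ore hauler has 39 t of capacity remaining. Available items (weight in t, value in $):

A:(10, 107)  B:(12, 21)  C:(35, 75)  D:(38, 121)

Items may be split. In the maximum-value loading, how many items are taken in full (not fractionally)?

Ratios (sorted): A 10.70, D 3.18, C 2.14, B 1.75
take A (10 @ 107); take 29/38 of D → 92.34. Capacity used 39/39.
1 item(s) taken whole; one partial (take 29/38 of D).

1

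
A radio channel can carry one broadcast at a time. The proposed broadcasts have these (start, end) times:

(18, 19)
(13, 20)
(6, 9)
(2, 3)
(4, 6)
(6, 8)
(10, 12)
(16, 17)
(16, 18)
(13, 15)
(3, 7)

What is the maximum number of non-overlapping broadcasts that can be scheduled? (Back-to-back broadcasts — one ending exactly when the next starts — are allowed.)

7

Greedy by earliest finish: after sorting by end time, pick each interval compatible with the last pick.
By end time: (2,3), (4,6), (3,7), (6,8), (6,9), (10,12), (13,15), (16,17), (16,18), (18,19), (13,20).
Pick (2,3); next start ≥ 3 → (4,6); next start ≥ 6 → (6,8); next start ≥ 8 → (10,12); next start ≥ 12 → (13,15); next start ≥ 15 → (16,17); next start ≥ 17 → (18,19).
Selected 7 broadcasts.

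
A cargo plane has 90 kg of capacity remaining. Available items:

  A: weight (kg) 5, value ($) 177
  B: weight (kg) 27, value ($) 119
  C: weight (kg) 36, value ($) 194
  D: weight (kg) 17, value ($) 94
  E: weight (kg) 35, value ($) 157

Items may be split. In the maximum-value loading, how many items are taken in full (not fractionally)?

3

Greedy by value/weight ratio, highest first.
Ratios (sorted): A 35.40, D 5.53, C 5.39, E 4.49, B 4.41
take A (5 @ 177); take D (17 @ 94); take C (36 @ 194); take 32/35 of E → 143.54. Capacity used 90/90.
3 item(s) taken whole; one partial (take 32/35 of E).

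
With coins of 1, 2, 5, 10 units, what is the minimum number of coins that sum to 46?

6

Use the largest denomination that fits, subtract, and repeat.
46 = 4×10 + 1×5 + 1×1
Total coins = 4 + 1 + 1 = 6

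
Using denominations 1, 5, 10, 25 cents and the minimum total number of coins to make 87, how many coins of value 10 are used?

1

Use the largest denomination that fits, subtract, and repeat.
87 = 3×25 + 1×10 + 2×1
Count of 10: 1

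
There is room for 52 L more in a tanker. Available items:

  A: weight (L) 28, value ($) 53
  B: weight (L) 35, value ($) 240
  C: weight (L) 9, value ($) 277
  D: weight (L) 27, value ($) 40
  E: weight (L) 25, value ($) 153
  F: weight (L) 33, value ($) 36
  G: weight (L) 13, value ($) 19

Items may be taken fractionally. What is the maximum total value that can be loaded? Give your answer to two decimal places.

Sort by value per unit weight and fill in that order.
Ratios (sorted): C 30.78, B 6.86, E 6.12, A 1.89, D 1.48, G 1.46, F 1.09
take C (9 @ 277); take B (35 @ 240); take 8/25 of E → 48.96. Capacity used 52/52.
Total value = 565.96

565.96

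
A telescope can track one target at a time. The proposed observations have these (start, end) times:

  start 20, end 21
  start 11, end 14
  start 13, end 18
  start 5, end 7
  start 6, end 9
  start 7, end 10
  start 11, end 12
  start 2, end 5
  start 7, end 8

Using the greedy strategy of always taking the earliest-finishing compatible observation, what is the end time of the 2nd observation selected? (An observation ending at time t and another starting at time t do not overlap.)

By end time: (2,5), (5,7), (7,8), (6,9), (7,10), (11,12), (11,14), (13,18), (20,21).
Pick (2,5); next start ≥ 5 → (5,7); next start ≥ 7 → (7,8); next start ≥ 8 → (11,12); next start ≥ 12 → (13,18); next start ≥ 18 → (20,21).
Selected: (2,5) (5,7) (7,8) (11,12) (13,18) (20,21)

7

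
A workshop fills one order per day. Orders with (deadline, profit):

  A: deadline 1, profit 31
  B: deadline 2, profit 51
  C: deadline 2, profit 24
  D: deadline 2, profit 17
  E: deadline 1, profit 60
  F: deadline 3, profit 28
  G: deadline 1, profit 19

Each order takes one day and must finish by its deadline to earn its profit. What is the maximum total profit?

139

Sort by profit descending; place each in the latest free slot ≤ its deadline.
By profit: E(d1,60), B(d2,51), A(d1,31), F(d3,28), C(d2,24), G(d1,19), D(d2,17)
E→slot 1; B→slot 2; A skipped; F→slot 3; C skipped; G skipped; D skipped.
Profit = 60 + 51 + 28 = 139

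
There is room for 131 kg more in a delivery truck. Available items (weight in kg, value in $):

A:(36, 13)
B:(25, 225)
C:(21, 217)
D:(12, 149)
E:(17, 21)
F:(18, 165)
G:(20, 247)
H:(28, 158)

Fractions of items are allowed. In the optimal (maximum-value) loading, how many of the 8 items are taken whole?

Ratios (sorted): D 12.42, G 12.35, C 10.33, F 9.17, B 9.00, H 5.64, E 1.24, A 0.36
take D (12 @ 149); take G (20 @ 247); take C (21 @ 217); take F (18 @ 165); take B (25 @ 225); take H (28 @ 158); take 7/17 of E → 8.65. Capacity used 131/131.
6 item(s) taken whole; one partial (take 7/17 of E).

6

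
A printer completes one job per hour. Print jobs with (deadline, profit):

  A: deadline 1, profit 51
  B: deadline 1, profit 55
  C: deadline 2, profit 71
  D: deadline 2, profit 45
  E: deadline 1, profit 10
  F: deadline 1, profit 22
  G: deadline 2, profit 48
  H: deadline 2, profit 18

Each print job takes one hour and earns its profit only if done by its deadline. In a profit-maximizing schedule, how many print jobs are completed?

2

By profit: C(d2,71), B(d1,55), A(d1,51), G(d2,48), D(d2,45), F(d1,22), H(d2,18), E(d1,10)
C→slot 2; B→slot 1; A skipped; G skipped; D skipped; F skipped; H skipped; E skipped.
2 of 8 scheduled.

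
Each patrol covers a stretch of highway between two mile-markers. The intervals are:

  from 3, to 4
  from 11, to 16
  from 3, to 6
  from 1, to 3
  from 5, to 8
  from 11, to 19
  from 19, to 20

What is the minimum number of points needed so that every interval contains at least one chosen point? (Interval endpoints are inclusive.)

4

Sorted: [1,3] [3,4] [3,6] [5,8] [11,16] [11,19] [19,20]
{[1,3],[3,4],[3,6]} hit by 3; {[5,8]} hit by 8; {[11,16],[11,19]} hit by 16; {[19,20]} hit by 20.
Points: 3, 8, 16, 20 (4 total).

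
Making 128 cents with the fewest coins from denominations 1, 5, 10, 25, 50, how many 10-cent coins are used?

128 − 2×50→28 − 1×25→3 − 3×1→0
Count of 10: 0

0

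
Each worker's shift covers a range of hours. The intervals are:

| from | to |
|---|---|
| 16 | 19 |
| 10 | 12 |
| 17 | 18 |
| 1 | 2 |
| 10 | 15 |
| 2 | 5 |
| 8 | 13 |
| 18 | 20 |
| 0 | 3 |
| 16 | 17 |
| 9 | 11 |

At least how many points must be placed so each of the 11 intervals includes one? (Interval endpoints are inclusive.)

By right end: [1,2]  [0,3]  [2,5]  [9,11]  [10,12]  [8,13]  [10,15]  [16,17]  [17,18]  [16,19]  [18,20]
[1,2] uncovered → point at 2; [9,11] uncovered → point at 11; [16,17] uncovered → point at 17; [18,20] uncovered → point at 20.
Points: 2, 11, 17, 20 (4 total).

4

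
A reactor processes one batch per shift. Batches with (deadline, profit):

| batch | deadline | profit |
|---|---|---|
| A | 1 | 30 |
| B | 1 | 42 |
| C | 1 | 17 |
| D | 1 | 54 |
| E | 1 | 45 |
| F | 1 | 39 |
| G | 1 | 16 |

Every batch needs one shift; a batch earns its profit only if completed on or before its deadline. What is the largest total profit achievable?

54

Take jobs in profit order; each goes to the latest open slot no later than its deadline.
By profit: D(d1,54), E(d1,45), B(d1,42), F(d1,39), A(d1,30), C(d1,17), G(d1,16)
D→slot 1; E skipped; B skipped; F skipped; A skipped; C skipped; G skipped.
Profit = 54 = 54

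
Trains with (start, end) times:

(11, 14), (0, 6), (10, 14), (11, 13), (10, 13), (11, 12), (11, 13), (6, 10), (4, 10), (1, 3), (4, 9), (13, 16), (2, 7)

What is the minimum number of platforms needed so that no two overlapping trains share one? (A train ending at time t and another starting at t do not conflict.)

6

The answer is the maximum number of intervals overlapping at any instant.
starts: [0, 1, 2, 4, 4, 6, 10, 10, 11, 11, 11, 11, 13]
ends:   [3, 6, 7, 9, 10, 10, 12, 13, 13, 13, 14, 14, 16]
s0→1 s1→2 s2→3 e3→2 s4→3 s4→4 e6→3 s6→4 e7→3 e9→2 e10→1 e10→0 s10→1 s10→2 s11→3 s11→4 s11→5 s11→6  — peak 6.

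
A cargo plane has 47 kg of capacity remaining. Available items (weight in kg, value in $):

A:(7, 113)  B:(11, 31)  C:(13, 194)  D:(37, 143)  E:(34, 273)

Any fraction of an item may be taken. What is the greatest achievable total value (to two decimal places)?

Greedy by value/weight ratio, highest first.
Ratios (sorted): A 16.14, C 14.92, E 8.03, D 3.86, B 2.82
take A (7 @ 113); take C (13 @ 194); take 27/34 of E → 216.79. Capacity used 47/47.
Total value = 523.79

523.79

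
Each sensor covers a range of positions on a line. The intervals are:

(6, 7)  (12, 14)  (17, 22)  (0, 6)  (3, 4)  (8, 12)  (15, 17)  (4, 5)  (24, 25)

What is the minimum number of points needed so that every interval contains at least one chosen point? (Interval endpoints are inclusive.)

By right end: [3,4]  [4,5]  [0,6]  [6,7]  [8,12]  [12,14]  [15,17]  [17,22]  [24,25]
[3,4] uncovered → point at 4; [6,7] uncovered → point at 7; [8,12] uncovered → point at 12; [15,17] uncovered → point at 17; [24,25] uncovered → point at 25.
Points: 4, 7, 12, 17, 25 (5 total).

5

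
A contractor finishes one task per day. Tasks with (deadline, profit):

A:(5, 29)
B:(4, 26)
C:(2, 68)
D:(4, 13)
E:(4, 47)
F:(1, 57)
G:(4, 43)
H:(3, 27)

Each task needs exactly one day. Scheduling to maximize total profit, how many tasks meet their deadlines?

5

Take jobs in profit order; each goes to the latest open slot no later than its deadline.
Profit order: C=68 F=57 E=47 G=43 A=29 H=27 B=26 D=13
Assign: C→slot 2, F→slot 1, E→slot 4, G→slot 3, A→slot 5, H skipped, B skipped, D skipped.
Slots: [1:F] [2:C] [3:G] [4:E] [5:A]
5 of 8 scheduled.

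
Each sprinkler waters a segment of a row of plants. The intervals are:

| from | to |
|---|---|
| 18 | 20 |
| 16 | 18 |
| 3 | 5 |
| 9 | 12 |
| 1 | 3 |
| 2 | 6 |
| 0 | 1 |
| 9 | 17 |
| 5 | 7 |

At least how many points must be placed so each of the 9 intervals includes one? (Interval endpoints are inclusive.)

4

Sorted: [0,1] [1,3] [3,5] [2,6] [5,7] [9,12] [9,17] [16,18] [18,20]
{[0,1],[1,3]} hit by 1; {[3,5],[2,6],[5,7]} hit by 5; {[9,12],[9,17]} hit by 12; {[16,18],[18,20]} hit by 18.
Points: 1, 5, 12, 18 (4 total).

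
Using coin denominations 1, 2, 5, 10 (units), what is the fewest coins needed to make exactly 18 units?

Greedy: take as many of the largest coin as possible, then repeat with the remainder.
18 = 1×10 + 1×5 + 1×2 + 1×1
Total coins = 1 + 1 + 1 + 1 = 4

4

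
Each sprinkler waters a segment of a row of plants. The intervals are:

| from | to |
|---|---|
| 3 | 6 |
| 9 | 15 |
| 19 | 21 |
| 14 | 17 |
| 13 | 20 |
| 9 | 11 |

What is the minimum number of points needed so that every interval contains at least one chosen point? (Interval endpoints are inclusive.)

4

Sort by right endpoint; whenever an interval is uncovered, place a point at its right end.
By right end: [3,6]  [9,11]  [9,15]  [14,17]  [13,20]  [19,21]
[3,6] uncovered → point at 6; [9,11] uncovered → point at 11; [14,17] uncovered → point at 17; [19,21] uncovered → point at 21.
Points: 6, 11, 17, 21 (4 total).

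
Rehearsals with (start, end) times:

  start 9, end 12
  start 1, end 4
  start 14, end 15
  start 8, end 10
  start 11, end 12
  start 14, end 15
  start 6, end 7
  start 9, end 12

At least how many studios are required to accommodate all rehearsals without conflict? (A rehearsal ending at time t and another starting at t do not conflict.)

3

The answer is the maximum number of intervals overlapping at any instant.
Events (time:±→running): 1:+→1 4:-→0 6:+→1 7:-→0 8:+→1 9:+→2 9:+→3 … peak 3.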